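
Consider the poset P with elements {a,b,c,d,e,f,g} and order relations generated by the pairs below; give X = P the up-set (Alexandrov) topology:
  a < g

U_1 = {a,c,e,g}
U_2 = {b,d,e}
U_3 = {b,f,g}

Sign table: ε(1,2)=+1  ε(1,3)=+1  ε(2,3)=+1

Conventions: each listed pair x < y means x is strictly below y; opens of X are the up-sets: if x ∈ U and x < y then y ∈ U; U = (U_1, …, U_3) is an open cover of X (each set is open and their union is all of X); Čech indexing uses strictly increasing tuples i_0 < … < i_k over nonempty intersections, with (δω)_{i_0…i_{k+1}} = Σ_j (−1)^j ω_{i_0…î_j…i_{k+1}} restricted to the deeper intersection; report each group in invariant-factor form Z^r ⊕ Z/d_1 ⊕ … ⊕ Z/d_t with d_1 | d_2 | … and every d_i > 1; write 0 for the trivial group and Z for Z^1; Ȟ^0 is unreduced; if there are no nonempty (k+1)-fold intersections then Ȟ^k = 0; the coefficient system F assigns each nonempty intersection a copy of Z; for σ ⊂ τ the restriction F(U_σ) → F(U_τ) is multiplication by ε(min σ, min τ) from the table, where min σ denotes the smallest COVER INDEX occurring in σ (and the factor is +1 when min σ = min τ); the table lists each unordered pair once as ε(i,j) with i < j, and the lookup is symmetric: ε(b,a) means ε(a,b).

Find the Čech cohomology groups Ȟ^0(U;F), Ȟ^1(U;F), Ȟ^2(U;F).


Ȟ^0(U;F) ≅ Z, Ȟ^1(U;F) ≅ Z and Ȟ^2(U;F) ≅ 0

cover nerve:
  U12={e} U13={g} U23={b}
C dims 3,3; δ0: rk 2, SNF 1^2
Ȟ^0: (3−2)−0=1 ⇒ Z
Ȟ^1: (3−0)−2=1 ⇒ Z
Ȟ^2: (0−0)−0=0 ⇒ 0


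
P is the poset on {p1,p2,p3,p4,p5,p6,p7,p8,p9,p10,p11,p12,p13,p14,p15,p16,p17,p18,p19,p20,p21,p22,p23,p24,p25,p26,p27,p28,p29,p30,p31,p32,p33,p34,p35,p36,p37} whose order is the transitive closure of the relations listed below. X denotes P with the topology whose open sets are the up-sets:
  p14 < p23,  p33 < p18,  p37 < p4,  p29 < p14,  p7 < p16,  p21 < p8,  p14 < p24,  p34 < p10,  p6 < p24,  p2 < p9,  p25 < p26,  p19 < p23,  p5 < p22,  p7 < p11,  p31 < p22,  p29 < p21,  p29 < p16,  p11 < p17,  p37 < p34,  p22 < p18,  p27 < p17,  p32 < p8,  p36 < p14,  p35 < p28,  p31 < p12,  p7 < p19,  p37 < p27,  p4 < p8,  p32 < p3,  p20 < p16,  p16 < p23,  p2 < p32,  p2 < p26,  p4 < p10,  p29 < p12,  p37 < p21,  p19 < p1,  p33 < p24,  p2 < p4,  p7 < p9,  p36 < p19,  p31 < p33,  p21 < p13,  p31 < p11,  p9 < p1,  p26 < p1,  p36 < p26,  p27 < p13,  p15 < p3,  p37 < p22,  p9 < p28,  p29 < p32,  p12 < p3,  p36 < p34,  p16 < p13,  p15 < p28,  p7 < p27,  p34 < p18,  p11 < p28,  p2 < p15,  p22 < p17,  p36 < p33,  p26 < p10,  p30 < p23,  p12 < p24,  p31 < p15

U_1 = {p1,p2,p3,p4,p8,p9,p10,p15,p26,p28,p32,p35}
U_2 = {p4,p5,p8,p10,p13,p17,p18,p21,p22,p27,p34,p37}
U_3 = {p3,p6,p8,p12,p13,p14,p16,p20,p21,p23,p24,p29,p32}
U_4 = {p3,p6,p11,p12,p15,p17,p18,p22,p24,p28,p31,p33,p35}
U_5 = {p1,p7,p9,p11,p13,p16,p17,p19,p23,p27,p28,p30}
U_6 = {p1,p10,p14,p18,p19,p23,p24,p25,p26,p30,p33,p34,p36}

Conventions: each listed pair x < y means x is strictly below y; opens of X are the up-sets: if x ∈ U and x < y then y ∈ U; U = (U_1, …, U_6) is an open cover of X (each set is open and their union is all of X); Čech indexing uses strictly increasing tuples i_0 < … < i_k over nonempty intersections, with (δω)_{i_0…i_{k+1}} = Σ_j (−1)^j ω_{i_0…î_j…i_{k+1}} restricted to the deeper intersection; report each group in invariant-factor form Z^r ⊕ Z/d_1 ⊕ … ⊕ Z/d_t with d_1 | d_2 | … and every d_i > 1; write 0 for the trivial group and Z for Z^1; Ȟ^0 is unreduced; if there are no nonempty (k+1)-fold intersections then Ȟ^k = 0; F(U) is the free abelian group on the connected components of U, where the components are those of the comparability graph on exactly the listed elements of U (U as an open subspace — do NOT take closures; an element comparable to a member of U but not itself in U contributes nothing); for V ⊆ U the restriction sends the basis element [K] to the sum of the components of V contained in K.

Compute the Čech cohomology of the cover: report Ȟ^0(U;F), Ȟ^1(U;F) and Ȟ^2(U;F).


Ȟ^0 = Z,  Ȟ^1 = 0,  Ȟ^2 = Z/2

nonempty overlaps:
  U12={p4,p8,p10} U13={p3,p8,p32} U14={p3,p15,p28,p35} U15={p1,p9,p28} U16={p1,p10,p26} U23={p8,p13,p21} U24={p17,p18,p22} U25={p13,p17,p27} U26={p10,p18,p34} U34={p3,p6,p12,p24} U35={p13,p16,p23} U36={p14,p23,p24} U45={p11,p17,p28} U46={p18,p24,p33} U56={p1,p19,p23,p30}
  U123={p8} U126={p10} U134={p3} U145={p28} U156={p1} U235={p13} U245={p17} U246={p18} U346={p24} U356={p23}
components per intersection:
  U1: {p1,p2,p3,p4,p8,p9,p10,p15,p26,p28,p32,p35}
  U2: {p4,p5,p8,p10,p13,p17,p18,p21,p22,p27,p34,p37}
  U3: {p3,p6,p8,p12,p13,p14,p16,p20,p21,p23,p24,p29,p32}
  U4: {p3,p6,p11,p12,p15,p17,p18,p22,p24,p28,p31,p33,p35}
  U5: {p1,p7,p9,p11,p13,p16,p17,p19,p23,p27,p28,p30}
  U6: {p1,p10,p14,p18,p19,p23,p24,p25,p26,p30,p33,p34,p36}
  U12: {p4,p8,p10}
  U13: {p3,p8,p32}
  U14: {p3,p15,p28,p35}
  U15: {p1,p9,p28}
  U16: {p1,p10,p26}
  U23: {p8,p13,p21}
  U24: {p17,p18,p22}
  U25: {p13,p17,p27}
  U26: {p10,p18,p34}
  U34: {p3,p6,p12,p24}
  U35: {p13,p16,p23}
  U36: {p14,p23,p24}
  U45: {p11,p17,p28}
  U46: {p18,p24,p33}
  U56: {p1,p19,p23,p30}
  U123: {p8}
  U126: {p10}
  U134: {p3}
  U145: {p28}
  U156: {p1}
  U235: {p13}
  U245: {p17}
  U246: {p18}
  U346: {p24}
  U356: {p23}
C dims 6,15,10; δ0: rk 5, SNF 1^5; δ1: rk 10, SNF 1^9·2
degree 0: 6−5−0 = 1 → Ȟ^0 ≅ Z
degree 1: 15−10−5 = 0 → Ȟ^1 ≅ 0
degree 2: 10−0−10 = 0 plus torsion [2] → Ȟ^2 ≅ Z/2


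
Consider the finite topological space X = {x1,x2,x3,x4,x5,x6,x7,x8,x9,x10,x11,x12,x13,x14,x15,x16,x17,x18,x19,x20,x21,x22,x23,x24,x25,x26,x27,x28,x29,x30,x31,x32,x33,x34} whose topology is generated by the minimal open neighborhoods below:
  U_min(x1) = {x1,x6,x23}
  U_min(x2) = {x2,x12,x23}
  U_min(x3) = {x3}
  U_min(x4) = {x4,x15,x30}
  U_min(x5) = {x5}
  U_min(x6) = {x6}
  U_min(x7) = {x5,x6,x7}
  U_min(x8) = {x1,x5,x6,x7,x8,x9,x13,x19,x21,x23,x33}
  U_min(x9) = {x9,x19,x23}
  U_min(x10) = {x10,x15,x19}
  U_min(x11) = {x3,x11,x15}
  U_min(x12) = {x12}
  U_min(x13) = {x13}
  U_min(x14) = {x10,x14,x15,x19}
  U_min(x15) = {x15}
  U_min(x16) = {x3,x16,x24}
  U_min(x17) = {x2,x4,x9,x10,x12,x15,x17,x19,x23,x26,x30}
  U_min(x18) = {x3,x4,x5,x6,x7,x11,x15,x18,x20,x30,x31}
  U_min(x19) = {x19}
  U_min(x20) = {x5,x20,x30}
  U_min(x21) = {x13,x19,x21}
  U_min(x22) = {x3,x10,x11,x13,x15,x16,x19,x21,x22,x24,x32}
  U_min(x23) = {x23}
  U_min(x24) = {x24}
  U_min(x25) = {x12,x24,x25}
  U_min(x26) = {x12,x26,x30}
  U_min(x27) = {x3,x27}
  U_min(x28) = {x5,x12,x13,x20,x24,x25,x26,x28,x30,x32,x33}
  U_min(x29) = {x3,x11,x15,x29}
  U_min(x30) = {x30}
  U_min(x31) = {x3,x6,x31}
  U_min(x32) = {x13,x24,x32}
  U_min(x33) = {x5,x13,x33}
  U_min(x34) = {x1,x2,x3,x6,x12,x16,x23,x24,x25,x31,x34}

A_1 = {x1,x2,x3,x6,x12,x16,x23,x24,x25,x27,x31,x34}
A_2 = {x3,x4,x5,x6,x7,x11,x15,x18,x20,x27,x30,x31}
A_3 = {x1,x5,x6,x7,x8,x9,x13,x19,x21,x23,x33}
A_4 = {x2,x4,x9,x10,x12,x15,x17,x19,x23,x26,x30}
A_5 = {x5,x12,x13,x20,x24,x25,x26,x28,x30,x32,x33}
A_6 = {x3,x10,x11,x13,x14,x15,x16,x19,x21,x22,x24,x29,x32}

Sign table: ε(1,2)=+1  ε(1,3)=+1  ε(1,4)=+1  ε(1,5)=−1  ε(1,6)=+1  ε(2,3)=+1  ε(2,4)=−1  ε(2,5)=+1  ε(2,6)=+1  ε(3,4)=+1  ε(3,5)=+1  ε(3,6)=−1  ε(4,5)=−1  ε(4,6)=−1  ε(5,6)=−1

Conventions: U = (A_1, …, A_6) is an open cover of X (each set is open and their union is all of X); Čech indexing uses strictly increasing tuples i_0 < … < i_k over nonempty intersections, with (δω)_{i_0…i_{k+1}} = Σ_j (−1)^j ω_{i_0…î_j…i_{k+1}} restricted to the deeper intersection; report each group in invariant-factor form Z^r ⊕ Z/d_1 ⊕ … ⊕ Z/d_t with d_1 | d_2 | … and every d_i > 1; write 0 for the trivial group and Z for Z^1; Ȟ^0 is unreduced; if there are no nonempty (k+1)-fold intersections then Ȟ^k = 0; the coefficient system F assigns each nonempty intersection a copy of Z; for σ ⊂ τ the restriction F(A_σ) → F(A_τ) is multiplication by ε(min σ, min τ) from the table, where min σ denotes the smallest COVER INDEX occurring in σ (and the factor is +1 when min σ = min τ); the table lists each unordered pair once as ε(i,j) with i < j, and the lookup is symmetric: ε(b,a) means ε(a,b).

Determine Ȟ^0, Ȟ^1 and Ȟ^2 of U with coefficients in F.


cover nerve:
  A12={x3,x6,x27,x31} A13={x1,x6,x23} A14={x2,x12,x23} A15={x12,x24,x25} A16={x3,x16,x24} A23={x5,x6,x7} A24={x4,x15,x30} A25={x5,x20,x30} A26={x3,x11,x15} A34={x9,x19,x23} A35={x5,x13,x33} A36={x13,x19,x21} A45={x12,x26,x30} A46={x10,x15,x19} A56={x13,x24,x32}
  A123={x6} A126={x3} A134={x23} A145={x12} A156={x24} A235={x5} A245={x30} A246={x15} A346={x19} A356={x13}
C dims 6,15,10; δ0: rk 6, SNF 1^5·2; δ1: rk 9, SNF 1^9
Ȟ^0: (6−6)−0=0 ⇒ 0
Ȟ^1: (15−9)−6=0 plus torsion [2] ⇒ Z/2
Ȟ^2: (10−0)−9=1 ⇒ Z

Ȟ^0(U;F) ≅ 0; Ȟ^1(U;F) ≅ Z/2; Ȟ^2(U;F) ≅ Z


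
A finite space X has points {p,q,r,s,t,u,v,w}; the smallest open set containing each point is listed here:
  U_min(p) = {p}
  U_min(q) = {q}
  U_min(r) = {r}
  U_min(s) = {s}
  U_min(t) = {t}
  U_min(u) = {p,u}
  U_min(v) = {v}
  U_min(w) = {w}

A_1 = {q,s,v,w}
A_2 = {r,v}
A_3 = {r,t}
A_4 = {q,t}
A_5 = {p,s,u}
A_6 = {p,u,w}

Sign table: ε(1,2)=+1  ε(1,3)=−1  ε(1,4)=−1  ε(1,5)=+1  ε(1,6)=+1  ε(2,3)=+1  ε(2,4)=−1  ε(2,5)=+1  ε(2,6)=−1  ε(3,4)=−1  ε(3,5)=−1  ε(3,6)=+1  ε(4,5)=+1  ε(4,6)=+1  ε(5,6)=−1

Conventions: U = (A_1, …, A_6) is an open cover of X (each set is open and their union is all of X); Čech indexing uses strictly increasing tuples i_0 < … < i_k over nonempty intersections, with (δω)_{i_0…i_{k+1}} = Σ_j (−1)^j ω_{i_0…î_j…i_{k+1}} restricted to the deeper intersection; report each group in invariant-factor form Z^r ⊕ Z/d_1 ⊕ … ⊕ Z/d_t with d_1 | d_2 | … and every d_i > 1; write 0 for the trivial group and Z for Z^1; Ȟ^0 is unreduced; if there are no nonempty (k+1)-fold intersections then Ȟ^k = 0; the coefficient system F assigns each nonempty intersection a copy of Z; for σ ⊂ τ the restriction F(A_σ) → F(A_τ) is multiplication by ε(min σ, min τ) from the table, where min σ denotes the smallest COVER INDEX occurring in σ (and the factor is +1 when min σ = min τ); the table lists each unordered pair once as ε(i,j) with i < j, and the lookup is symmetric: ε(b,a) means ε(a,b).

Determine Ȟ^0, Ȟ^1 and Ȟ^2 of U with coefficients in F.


Ȟ^0 ≅ 0; Ȟ^1 ≅ Z ⊕ Z/2; Ȟ^2 ≅ 0

nonempty overlaps:
  A12={v} A14={q} A15={s} A16={w} A23={r} A34={t} A56={p,u}
C dims 6,7; δ0: rk 6, SNF 1^5·2
degree 0: 6−6−0 = 0 → Ȟ^0 ≅ 0
degree 1: 7−0−6 = 1 plus torsion [2] → Ȟ^1 ≅ Z ⊕ Z/2
degree 2: 0−0−0 = 0 → Ȟ^2 ≅ 0


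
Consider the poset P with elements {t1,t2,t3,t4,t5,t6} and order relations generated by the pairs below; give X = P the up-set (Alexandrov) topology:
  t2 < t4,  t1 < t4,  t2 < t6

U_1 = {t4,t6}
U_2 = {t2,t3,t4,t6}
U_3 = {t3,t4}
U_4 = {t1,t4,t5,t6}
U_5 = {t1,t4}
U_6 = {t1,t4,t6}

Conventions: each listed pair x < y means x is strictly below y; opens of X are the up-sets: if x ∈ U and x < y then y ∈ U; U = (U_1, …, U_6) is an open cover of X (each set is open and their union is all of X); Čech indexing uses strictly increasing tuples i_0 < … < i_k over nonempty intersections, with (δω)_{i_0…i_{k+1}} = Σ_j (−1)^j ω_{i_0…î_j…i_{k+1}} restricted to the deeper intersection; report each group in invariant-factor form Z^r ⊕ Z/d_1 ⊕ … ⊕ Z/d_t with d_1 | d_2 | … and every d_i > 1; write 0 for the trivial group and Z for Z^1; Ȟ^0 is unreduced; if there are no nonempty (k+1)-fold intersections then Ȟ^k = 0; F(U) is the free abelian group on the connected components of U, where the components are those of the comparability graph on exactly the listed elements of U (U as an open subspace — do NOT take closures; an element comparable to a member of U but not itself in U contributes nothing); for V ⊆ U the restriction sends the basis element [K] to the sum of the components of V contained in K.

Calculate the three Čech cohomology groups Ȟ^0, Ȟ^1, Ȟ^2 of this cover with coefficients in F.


Ȟ^0(U;F) ≅ Z^3; Ȟ^1(U;F) ≅ 0; Ȟ^2(U;F) ≅ 0

nerve of the cover:
  U12={t4,t6} U13={t4} U14={t4,t6} U15={t4} U16={t4,t6} U23={t3,t4} U24={t4,t6} U25={t4} U26={t4,t6} U34={t4} U35={t4} U36={t4} U45={t1,t4} U46={t1,t4,t6} U56={t1,t4}
  U123={t4} U124={t4,t6} U125={t4} U126={t4,t6} U134={t4} U135={t4} U136={t4} U145={t4} U146={t4,t6} U156={t4} U234={t4} U235={t4} U236={t4} U245={t4} U246={t4,t6} U256={t4} U345={t4} U346={t4} U356={t4} U456={t1,t4}
  U1234={t4} U1235={t4} U1236={t4} U1245={t4} U1246={t4,t6} U1256={t4} U1345={t4} U1346={t4} U1356={t4} U1456={t4} U2345={t4} U2346={t4} U2356={t4} U2456={t4} U3456={t4}
  U12345={t4} U12346={t4} U12356={t4} U12456={t4} U13456={t4} U23456={t4}
  U123456={t4}
components per intersection:
  U1: {t4} {t6}
  U2: {t2,t4,t6} {t3}
  U3: {t3} {t4}
  U4: {t1,t4} {t5} {t6}
  U5: {t1,t4}
  U6: {t1,t4} {t6}
  U12: {t4} {t6}
  U13: {t4}
  U14: {t4} {t6}
  U15: {t4}
  U16: {t4} {t6}
  U23: {t3} {t4}
  U24: {t4} {t6}
  U25: {t4}
  U26: {t4} {t6}
  U34: {t4}
  U35: {t4}
  U36: {t4}
  U45: {t1,t4}
  U46: {t1,t4} {t6}
  U56: {t1,t4}
  U123: {t4}
  U124: {t4} {t6}
  U125: {t4}
  U126: {t4} {t6}
  U134: {t4}
  U135: {t4}
  U136: {t4}
  U145: {t4}
  U146: {t4} {t6}
  U156: {t4}
  U234: {t4}
  U235: {t4}
  U236: {t4}
  U245: {t4}
  U246: {t4} {t6}
  U256: {t4}
  U345: {t4}
  U346: {t4}
  U356: {t4}
  U456: {t1,t4}
  U1234: {t4}
  U1235: {t4}
  U1236: {t4}
  U1245: {t4}
  U1246: {t4} {t6}
  U1256: {t4}
  U1345: {t4}
  U1346: {t4}
  U1356: {t4}
  U1456: {t4}
  U2345: {t4}
  U2346: {t4}
  U2356: {t4}
  U2456: {t4}
  U3456: {t4}
  U12345: {t4}
  U12346: {t4}
  U12356: {t4}
  U12456: {t4}
  U13456: {t4}
  U23456: {t4}
  U123456: {t4}
C dims 12,22,24,16; δ0: rk 9, SNF 1^9; δ1: rk 13, SNF 1^13; δ2: rk 11, SNF 1^11
Ȟ^0 = (12 − 9) − 0 = 3, so Ȟ^0 ≅ Z^3
Ȟ^1 = (22 − 13) − 9 = 0, so Ȟ^1 ≅ 0
Ȟ^2 = (24 − 11) − 13 = 0, so Ȟ^2 ≅ 0


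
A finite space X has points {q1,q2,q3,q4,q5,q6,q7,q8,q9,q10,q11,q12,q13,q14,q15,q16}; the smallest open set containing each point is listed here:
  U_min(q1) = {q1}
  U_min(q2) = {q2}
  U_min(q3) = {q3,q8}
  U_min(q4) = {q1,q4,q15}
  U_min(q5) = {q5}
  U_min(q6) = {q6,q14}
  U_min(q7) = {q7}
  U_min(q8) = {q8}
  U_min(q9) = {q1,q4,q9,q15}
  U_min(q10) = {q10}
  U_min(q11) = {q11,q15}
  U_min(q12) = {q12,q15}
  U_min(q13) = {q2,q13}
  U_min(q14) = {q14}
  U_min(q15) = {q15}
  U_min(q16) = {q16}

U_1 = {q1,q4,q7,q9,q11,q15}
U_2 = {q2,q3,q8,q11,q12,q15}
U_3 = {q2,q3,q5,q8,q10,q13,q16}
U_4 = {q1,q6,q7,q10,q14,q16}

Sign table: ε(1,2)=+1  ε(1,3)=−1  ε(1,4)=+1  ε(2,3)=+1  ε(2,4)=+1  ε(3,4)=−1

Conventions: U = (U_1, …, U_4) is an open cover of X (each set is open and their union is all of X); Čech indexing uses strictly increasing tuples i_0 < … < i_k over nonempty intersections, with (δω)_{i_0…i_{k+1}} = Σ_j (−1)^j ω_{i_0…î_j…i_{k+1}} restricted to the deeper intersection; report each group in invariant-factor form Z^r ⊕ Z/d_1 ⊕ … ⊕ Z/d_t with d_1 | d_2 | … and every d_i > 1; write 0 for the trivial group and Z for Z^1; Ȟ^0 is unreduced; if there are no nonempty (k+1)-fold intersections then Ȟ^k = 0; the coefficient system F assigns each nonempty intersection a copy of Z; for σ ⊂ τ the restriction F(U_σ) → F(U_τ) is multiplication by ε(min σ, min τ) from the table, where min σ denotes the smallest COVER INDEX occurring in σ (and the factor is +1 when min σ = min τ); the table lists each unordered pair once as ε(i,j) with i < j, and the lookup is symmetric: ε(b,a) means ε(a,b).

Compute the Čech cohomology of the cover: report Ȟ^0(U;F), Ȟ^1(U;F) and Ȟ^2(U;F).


nerve simplices:
  U12={q11,q15} U14={q1,q7} U23={q2,q3,q8} U34={q10,q16}
C dims 4,4; δ0: rk 4, SNF 1^3·2
degree 0: 4−4−0 = 0 → Ȟ^0 ≅ 0
degree 1: 4−0−4 = 0 plus torsion [2] → Ȟ^1 ≅ Z/2
degree 2: 0−0−0 = 0 → Ȟ^2 ≅ 0

Ȟ^0 = 0, Ȟ^1 = Z/2 and Ȟ^2 = 0


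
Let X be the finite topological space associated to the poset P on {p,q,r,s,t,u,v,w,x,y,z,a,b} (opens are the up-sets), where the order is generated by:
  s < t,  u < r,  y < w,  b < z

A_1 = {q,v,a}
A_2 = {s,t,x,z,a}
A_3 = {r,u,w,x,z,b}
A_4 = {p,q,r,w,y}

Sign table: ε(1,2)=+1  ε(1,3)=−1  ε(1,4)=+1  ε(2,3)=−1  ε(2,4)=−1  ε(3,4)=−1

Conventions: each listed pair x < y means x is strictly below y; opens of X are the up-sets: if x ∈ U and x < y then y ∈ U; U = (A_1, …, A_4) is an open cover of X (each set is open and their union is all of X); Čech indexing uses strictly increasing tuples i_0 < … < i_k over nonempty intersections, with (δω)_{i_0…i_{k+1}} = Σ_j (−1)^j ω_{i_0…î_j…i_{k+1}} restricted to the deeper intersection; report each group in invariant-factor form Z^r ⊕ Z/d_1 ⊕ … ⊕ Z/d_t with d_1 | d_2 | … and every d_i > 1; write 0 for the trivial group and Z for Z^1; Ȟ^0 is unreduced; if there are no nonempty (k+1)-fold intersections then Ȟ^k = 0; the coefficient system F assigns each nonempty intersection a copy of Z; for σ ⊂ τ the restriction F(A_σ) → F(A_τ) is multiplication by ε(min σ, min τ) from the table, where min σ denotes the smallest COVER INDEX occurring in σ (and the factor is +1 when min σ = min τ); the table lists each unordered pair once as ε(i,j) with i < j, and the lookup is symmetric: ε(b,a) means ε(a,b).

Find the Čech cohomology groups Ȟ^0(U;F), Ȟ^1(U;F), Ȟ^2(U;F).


Ȟ^0 ≅ Z; Ȟ^1 ≅ Z; Ȟ^2 ≅ 0

nonempty overlaps:
  A12={a} A14={q} A23={x,z} A34={r,w}
C dims 4,4; δ0: rk 3, SNF 1^3
degree 0: 4−3−0 = 1 → Ȟ^0 ≅ Z
degree 1: 4−0−3 = 1 → Ȟ^1 ≅ Z
degree 2: 0−0−0 = 0 → Ȟ^2 ≅ 0


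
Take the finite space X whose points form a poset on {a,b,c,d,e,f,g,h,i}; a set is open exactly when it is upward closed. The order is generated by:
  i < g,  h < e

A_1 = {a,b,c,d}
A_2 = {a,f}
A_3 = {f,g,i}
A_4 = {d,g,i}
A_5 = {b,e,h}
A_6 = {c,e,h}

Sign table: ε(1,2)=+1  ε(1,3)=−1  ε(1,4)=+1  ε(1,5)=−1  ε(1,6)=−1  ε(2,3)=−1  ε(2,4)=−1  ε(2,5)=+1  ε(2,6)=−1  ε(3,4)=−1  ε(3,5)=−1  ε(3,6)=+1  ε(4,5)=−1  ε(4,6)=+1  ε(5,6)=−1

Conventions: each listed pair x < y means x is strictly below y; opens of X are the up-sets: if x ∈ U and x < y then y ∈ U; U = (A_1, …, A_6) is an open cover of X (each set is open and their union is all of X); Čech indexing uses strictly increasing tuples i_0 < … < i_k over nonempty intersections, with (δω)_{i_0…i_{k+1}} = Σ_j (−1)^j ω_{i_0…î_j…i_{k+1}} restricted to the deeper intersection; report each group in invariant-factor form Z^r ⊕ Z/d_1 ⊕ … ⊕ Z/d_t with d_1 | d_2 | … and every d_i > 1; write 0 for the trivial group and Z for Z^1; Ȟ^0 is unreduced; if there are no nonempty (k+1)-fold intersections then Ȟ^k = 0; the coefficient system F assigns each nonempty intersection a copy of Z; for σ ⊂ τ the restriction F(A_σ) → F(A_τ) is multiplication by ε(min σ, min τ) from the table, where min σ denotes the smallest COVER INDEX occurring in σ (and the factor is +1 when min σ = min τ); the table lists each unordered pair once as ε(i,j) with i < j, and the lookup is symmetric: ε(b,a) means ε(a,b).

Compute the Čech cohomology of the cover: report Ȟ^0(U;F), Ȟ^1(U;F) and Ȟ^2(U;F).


Ȟ^0(U;F) ≅ 0, Ȟ^1(U;F) ≅ Z ⊕ Z/2 and Ȟ^2(U;F) ≅ 0

intersection data:
  A12={a} A14={d} A15={b} A16={c} A23={f} A34={g,i} A56={e,h}
C dims 6,7; δ0: rk 6, SNF 1^5·2
Ȟ^0 = (6 − 6) − 0 = 0, so Ȟ^0 ≅ 0
Ȟ^1 = (7 − 0) − 6 = 1 plus torsion [2], so Ȟ^1 ≅ Z ⊕ Z/2
Ȟ^2 = (0 − 0) − 0 = 0, so Ȟ^2 ≅ 0


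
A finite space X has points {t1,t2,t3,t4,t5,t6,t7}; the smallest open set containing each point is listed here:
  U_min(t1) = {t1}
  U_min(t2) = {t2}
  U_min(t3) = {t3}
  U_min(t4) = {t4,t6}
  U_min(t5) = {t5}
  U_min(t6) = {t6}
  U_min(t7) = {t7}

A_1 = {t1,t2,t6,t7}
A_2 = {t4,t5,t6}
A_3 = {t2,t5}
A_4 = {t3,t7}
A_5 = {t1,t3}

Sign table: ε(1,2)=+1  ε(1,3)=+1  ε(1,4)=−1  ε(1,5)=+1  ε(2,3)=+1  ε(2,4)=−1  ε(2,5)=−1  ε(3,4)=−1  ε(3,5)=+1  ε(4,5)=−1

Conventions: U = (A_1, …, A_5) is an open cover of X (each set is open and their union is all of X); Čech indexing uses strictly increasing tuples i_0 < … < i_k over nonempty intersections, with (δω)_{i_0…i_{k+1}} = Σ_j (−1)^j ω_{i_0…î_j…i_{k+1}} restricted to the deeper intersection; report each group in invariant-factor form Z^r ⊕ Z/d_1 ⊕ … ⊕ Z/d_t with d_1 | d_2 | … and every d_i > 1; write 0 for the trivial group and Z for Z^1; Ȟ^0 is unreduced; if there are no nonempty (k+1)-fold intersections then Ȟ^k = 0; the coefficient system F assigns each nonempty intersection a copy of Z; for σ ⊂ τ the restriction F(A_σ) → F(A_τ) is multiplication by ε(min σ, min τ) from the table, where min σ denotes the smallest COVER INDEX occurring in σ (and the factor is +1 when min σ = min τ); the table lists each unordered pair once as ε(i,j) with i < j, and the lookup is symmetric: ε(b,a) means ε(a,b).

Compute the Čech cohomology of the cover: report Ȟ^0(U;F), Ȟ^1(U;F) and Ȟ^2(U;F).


intersection data:
  A12={t6} A13={t2} A14={t7} A15={t1} A23={t5} A45={t3}
C dims 5,6; δ0: rk 4, SNF 1^4
Ȟ^0 = (5 − 4) − 0 = 1, so Ȟ^0 ≅ Z
Ȟ^1 = (6 − 0) − 4 = 2, so Ȟ^1 ≅ Z^2
Ȟ^2 = (0 − 0) − 0 = 0, so Ȟ^2 ≅ 0

Ȟ^0 = Z,  Ȟ^1 = Z^2,  Ȟ^2 = 0


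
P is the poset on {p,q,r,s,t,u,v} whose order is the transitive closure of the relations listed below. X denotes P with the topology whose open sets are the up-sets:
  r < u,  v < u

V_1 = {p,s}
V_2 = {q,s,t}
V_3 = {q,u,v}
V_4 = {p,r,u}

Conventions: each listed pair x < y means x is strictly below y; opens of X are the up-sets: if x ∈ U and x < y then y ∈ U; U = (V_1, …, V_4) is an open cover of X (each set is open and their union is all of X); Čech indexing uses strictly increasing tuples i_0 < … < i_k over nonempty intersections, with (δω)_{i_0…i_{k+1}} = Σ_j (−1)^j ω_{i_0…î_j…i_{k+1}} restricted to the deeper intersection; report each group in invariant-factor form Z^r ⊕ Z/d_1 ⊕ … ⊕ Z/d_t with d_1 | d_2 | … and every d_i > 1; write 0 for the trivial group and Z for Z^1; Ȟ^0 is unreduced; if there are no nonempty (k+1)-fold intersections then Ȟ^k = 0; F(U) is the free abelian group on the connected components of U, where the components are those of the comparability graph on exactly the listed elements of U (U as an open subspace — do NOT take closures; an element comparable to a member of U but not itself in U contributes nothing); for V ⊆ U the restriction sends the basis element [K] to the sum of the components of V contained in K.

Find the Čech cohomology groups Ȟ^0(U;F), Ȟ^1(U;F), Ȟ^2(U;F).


Ȟ^0 ≅ Z^5,  Ȟ^1 ≅ 0,  Ȟ^2 ≅ 0

nerve of the cover:
  V12={s} V14={p} V23={q} V34={u}
components per intersection:
  V1: {p} {s}
  V2: {q} {s} {t}
  V3: {q} {u,v}
  V4: {p} {r,u}
  V12: {s}
  V14: {p}
  V23: {q}
  V34: {u}
C dims 9,4; δ0: rk 4, SNF 1^4
Ȟ^0 = (9 − 4) − 0 = 5, so Ȟ^0 ≅ Z^5
Ȟ^1 = (4 − 0) − 4 = 0, so Ȟ^1 ≅ 0
Ȟ^2 = (0 − 0) − 0 = 0, so Ȟ^2 ≅ 0


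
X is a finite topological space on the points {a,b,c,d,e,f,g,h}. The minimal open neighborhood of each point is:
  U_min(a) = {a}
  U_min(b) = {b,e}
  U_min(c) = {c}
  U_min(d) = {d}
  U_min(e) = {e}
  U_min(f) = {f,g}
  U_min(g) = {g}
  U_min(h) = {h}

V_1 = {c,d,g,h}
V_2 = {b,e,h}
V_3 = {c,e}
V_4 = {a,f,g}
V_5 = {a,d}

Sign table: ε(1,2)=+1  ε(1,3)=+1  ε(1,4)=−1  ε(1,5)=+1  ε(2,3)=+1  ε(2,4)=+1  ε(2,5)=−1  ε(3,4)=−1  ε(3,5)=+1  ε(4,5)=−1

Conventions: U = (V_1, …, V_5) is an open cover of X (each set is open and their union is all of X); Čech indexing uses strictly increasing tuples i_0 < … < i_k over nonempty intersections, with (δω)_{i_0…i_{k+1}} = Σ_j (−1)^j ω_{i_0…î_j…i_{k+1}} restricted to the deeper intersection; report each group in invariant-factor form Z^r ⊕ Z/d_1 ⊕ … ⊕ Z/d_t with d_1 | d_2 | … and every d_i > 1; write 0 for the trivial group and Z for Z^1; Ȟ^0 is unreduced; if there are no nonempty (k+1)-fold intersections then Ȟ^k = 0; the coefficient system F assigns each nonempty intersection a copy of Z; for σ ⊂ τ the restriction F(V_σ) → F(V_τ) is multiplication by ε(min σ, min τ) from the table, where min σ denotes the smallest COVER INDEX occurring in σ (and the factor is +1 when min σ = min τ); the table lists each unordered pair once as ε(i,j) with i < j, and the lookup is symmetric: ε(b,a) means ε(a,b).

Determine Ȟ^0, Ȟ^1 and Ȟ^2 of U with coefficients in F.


nonempty overlaps:
  V12={h} V13={c} V14={g} V15={d} V23={e} V45={a}
C dims 5,6; δ0: rk 4, SNF 1^4
degree 0: 5−4−0 = 1 → Ȟ^0 ≅ Z
degree 1: 6−0−4 = 2 → Ȟ^1 ≅ Z^2
degree 2: 0−0−0 = 0 → Ȟ^2 ≅ 0

Ȟ^0(U;F) ≅ Z, Ȟ^1(U;F) ≅ Z^2 and Ȟ^2(U;F) ≅ 0


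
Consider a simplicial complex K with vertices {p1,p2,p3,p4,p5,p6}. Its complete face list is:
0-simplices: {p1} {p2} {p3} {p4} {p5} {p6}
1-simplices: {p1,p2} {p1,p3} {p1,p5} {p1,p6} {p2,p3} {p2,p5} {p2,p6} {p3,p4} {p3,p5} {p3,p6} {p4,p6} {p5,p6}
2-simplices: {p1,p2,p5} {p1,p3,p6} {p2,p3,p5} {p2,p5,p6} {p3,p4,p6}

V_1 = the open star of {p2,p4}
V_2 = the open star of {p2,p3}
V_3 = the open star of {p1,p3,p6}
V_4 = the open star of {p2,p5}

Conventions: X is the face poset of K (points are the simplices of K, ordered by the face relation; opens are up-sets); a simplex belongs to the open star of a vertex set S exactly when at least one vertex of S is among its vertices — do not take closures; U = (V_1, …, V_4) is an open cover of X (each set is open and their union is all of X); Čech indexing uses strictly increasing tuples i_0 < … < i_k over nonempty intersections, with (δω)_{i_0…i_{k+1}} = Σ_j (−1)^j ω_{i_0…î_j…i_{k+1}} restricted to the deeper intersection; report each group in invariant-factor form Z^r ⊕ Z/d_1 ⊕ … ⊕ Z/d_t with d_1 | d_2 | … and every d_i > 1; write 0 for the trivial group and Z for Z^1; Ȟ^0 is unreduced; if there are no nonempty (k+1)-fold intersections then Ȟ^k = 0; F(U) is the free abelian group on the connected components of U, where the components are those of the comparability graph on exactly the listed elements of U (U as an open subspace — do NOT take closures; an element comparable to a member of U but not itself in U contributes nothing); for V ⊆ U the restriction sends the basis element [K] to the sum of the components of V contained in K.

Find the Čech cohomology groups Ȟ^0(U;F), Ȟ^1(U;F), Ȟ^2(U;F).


intersection data:
  V1={{p2},{p4},{p1,p2},{p2,p3},{p2,p5},{p2,p6},{p3,p4},{p4,p6},{p1,p2,p5},{p2,p3,p5},{p2,p5,p6},{p3,p4,p6}} V2={{p2},{p3},{p1,p2},{p1,p3},{p2,p3},{p2,p5},{p2,p6},{p3,p4},{p3,p5},{p3,p6},{p1,p2,p5},{p1,p3,p6},{p2,p3,p5},{p2,p5,p6},{p3,p4,p6}} V3={{p1},{p3},{p6},{p1,p2},{p1,p3},{p1,p5},{p1,p6},{p2,p3},{p2,p6},{p3,p4},{p3,p5},{p3,p6},{p4,p6},{p5,p6},{p1,p2,p5},{p1,p3,p6},{p2,p3,p5},{p2,p5,p6},{p3,p4,p6}} V4={{p2},{p5},{p1,p2},{p1,p5},{p2,p3},{p2,p5},{p2,p6},{p3,p5},{p5,p6},{p1,p2,p5},{p2,p3,p5},{p2,p5,p6}}
  V12={{p2},{p1,p2},{p2,p3},{p2,p5},{p2,p6},{p3,p4},{p1,p2,p5},{p2,p3,p5},{p2,p5,p6},{p3,p4,p6}} V13={{p1,p2},{p2,p3},{p2,p6},{p3,p4},{p4,p6},{p1,p2,p5},{p2,p3,p5},{p2,p5,p6},{p3,p4,p6}} V14={{p2},{p1,p2},{p2,p3},{p2,p5},{p2,p6},{p1,p2,p5},{p2,p3,p5},{p2,p5,p6}} V23={{p3},{p1,p2},{p1,p3},{p2,p3},{p2,p6},{p3,p4},{p3,p5},{p3,p6},{p1,p2,p5},{p1,p3,p6},{p2,p3,p5},{p2,p5,p6},{p3,p4,p6}} V24={{p2},{p1,p2},{p2,p3},{p2,p5},{p2,p6},{p3,p5},{p1,p2,p5},{p2,p3,p5},{p2,p5,p6}} V34={{p1,p2},{p1,p5},{p2,p3},{p2,p6},{p3,p5},{p5,p6},{p1,p2,p5},{p2,p3,p5},{p2,p5,p6}}
  V123={{p1,p2},{p2,p3},{p2,p6},{p3,p4},{p1,p2,p5},{p2,p3,p5},{p2,p5,p6},{p3,p4,p6}} V124={{p2},{p1,p2},{p2,p3},{p2,p5},{p2,p6},{p1,p2,p5},{p2,p3,p5},{p2,p5,p6}} V134={{p1,p2},{p2,p3},{p2,p6},{p1,p2,p5},{p2,p3,p5},{p2,p5,p6}} V234={{p1,p2},{p2,p3},{p2,p6},{p3,p5},{p1,p2,p5},{p2,p3,p5},{p2,p5,p6}}
  V1234={{p1,p2},{p2,p3},{p2,p6},{p1,p2,p5},{p2,p3,p5},{p2,p5,p6}}
components per intersection:
  V1: {{p2},{p1,p2},{p2,p3},{p2,p5},{p2,p6},{p1,p2,p5},{p2,p3,p5},{p2,p5,p6}} {{p4},{p3,p4},{p4,p6},{p3,p4,p6}}
  V2: {{p2},{p3},{p1,p2},{p1,p3},{p2,p3},{p2,p5},{p2,p6},{p3,p4},{p3,p5},{p3,p6},{p1,p2,p5},{p1,p3,p6},{p2,p3,p5},{p2,p5,p6},{p3,p4,p6}}
  V3: {{p1},{p3},{p6},{p1,p2},{p1,p3},{p1,p5},{p1,p6},{p2,p3},{p2,p6},{p3,p4},{p3,p5},{p3,p6},{p4,p6},{p5,p6},{p1,p2,p5},{p1,p3,p6},{p2,p3,p5},{p2,p5,p6},{p3,p4,p6}}
  V4: {{p2},{p5},{p1,p2},{p1,p5},{p2,p3},{p2,p5},{p2,p6},{p3,p5},{p5,p6},{p1,p2,p5},{p2,p3,p5},{p2,p5,p6}}
  V12: {{p2},{p1,p2},{p2,p3},{p2,p5},{p2,p6},{p1,p2,p5},{p2,p3,p5},{p2,p5,p6}} {{p3,p4},{p3,p4,p6}}
  V13: {{p1,p2},{p1,p2,p5}} {{p2,p3},{p2,p3,p5}} {{p2,p6},{p2,p5,p6}} {{p3,p4},{p4,p6},{p3,p4,p6}}
  V14: {{p2},{p1,p2},{p2,p3},{p2,p5},{p2,p6},{p1,p2,p5},{p2,p3,p5},{p2,p5,p6}}
  V23: {{p3},{p1,p3},{p2,p3},{p3,p4},{p3,p5},{p3,p6},{p1,p3,p6},{p2,p3,p5},{p3,p4,p6}} {{p1,p2},{p1,p2,p5}} {{p2,p6},{p2,p5,p6}}
  V24: {{p2},{p1,p2},{p2,p3},{p2,p5},{p2,p6},{p3,p5},{p1,p2,p5},{p2,p3,p5},{p2,p5,p6}}
  V34: {{p1,p2},{p1,p5},{p1,p2,p5}} {{p2,p3},{p3,p5},{p2,p3,p5}} {{p2,p6},{p5,p6},{p2,p5,p6}}
  V123: {{p1,p2},{p1,p2,p5}} {{p2,p3},{p2,p3,p5}} {{p2,p6},{p2,p5,p6}} {{p3,p4},{p3,p4,p6}}
  V124: {{p2},{p1,p2},{p2,p3},{p2,p5},{p2,p6},{p1,p2,p5},{p2,p3,p5},{p2,p5,p6}}
  V134: {{p1,p2},{p1,p2,p5}} {{p2,p3},{p2,p3,p5}} {{p2,p6},{p2,p5,p6}}
  V234: {{p1,p2},{p1,p2,p5}} {{p2,p3},{p3,p5},{p2,p3,p5}} {{p2,p6},{p2,p5,p6}}
  V1234: {{p1,p2},{p1,p2,p5}} {{p2,p3},{p2,p3,p5}} {{p2,p6},{p2,p5,p6}}
C dims 5,14,11,3; δ0: rk 4, SNF 1^4; δ1: rk 8, SNF 1^8; δ2: rk 3, SNF 1^3
Ȟ^0 = (5 − 4) − 0 = 1, so Ȟ^0 ≅ Z
Ȟ^1 = (14 − 8) − 4 = 2, so Ȟ^1 ≅ Z^2
Ȟ^2 = (11 − 3) − 8 = 0, so Ȟ^2 ≅ 0

Ȟ^0(U;F) ≅ Z, Ȟ^1(U;F) ≅ Z^2 and Ȟ^2(U;F) ≅ 0


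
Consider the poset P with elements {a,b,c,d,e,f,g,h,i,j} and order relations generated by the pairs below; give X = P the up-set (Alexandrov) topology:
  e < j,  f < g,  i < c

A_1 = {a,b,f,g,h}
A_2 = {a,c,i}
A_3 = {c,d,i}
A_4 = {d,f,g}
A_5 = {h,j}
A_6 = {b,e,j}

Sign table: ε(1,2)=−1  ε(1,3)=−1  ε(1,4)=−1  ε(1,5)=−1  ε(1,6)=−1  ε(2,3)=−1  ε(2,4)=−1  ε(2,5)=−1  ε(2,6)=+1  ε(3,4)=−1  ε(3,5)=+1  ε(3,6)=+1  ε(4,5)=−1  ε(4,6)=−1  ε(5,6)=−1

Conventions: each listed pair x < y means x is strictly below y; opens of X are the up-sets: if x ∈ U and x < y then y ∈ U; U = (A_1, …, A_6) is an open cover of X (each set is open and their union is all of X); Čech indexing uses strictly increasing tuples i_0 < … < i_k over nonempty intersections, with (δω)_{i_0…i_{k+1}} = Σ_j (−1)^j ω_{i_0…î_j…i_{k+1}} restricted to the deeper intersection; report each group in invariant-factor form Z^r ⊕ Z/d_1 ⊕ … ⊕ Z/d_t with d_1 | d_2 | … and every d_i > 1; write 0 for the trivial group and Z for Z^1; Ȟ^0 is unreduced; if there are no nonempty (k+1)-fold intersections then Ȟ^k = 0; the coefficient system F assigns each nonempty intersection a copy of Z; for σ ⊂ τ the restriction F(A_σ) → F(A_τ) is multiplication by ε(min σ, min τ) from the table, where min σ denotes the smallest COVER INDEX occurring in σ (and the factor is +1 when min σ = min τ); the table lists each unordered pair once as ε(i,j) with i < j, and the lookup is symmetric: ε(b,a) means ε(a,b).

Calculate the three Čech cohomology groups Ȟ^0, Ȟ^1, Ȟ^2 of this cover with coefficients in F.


Ȟ^0(U;F) ≅ 0, Ȟ^1(U;F) ≅ Z ⊕ Z/2 and Ȟ^2(U;F) ≅ 0

intersection data:
  A12={a} A14={f,g} A15={h} A16={b} A23={c,i} A34={d} A56={j}
C dims 6,7; δ0: rk 6, SNF 1^5·2
Ȟ^0 = (6 − 6) − 0 = 0, so Ȟ^0 ≅ 0
Ȟ^1 = (7 − 0) − 6 = 1 plus torsion [2], so Ȟ^1 ≅ Z ⊕ Z/2
Ȟ^2 = (0 − 0) − 0 = 0, so Ȟ^2 ≅ 0


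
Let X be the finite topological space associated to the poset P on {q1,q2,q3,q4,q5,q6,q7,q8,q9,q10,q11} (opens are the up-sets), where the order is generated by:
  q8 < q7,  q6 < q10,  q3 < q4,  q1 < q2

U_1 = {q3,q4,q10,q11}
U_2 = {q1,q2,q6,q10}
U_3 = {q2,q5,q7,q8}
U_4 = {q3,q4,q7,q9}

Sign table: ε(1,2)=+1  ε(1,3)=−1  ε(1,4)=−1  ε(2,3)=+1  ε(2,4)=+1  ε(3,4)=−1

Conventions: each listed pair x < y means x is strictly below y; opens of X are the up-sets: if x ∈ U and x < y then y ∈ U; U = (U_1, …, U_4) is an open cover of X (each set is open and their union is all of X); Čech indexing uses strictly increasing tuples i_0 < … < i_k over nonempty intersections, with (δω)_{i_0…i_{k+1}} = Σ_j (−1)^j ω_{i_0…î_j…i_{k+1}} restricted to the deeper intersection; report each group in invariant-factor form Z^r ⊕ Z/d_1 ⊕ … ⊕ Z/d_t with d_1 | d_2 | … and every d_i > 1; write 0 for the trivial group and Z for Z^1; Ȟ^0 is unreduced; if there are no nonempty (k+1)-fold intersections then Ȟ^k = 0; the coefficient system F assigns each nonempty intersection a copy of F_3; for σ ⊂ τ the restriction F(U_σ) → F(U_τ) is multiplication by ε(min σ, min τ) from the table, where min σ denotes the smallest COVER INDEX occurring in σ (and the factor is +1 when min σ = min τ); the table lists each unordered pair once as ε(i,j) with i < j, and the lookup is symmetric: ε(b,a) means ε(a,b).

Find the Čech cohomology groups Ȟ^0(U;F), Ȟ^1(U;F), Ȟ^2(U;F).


Ȟ^0 = Z/3, Ȟ^1 = Z/3, Ȟ^2 = 0

nerve of the cover:
  U12={q10} U14={q3,q4} U23={q2} U34={q7}
C dims 4,4; δ0: rk_F3 3
Ȟ^0 = (4 − 3) − 0 = 1, so Ȟ^0 ≅ Z/3
Ȟ^1 = (4 − 0) − 3 = 1, so Ȟ^1 ≅ Z/3
Ȟ^2 = (0 − 0) − 0 = 0, so Ȟ^2 ≅ 0


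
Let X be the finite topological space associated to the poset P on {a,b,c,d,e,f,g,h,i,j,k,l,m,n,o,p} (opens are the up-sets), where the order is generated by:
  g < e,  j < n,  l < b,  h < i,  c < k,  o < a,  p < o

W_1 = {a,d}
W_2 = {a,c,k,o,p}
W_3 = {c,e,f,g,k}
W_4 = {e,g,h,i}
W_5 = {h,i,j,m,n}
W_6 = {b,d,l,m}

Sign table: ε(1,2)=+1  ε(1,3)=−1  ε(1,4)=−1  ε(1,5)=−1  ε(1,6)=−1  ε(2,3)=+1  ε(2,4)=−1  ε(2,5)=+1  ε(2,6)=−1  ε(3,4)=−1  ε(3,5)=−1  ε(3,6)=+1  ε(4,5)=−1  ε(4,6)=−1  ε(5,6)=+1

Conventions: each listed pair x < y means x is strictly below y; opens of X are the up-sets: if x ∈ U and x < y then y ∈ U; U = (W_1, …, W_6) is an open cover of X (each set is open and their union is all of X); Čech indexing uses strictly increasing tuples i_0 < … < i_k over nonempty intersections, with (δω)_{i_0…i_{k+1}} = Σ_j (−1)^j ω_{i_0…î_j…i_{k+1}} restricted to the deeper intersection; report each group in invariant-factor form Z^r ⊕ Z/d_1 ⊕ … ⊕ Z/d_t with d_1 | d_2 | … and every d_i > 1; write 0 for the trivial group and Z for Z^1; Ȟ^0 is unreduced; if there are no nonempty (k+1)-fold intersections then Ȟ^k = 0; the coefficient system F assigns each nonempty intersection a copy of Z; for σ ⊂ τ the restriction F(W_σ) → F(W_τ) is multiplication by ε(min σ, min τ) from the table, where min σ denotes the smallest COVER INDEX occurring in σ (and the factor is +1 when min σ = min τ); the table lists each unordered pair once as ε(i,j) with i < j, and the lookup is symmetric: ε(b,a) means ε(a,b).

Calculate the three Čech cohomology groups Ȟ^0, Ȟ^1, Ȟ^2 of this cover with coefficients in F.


cover nerve:
  W12={a} W16={d} W23={c,k} W34={e,g} W45={h,i} W56={m}
C dims 6,6; δ0: rk 6, SNF 1^5·2
Ȟ^0: (6−6)−0=0 ⇒ 0
Ȟ^1: (6−0)−6=0 plus torsion [2] ⇒ Z/2
Ȟ^2: (0−0)−0=0 ⇒ 0

Ȟ^0 ≅ 0,  Ȟ^1 ≅ Z/2,  Ȟ^2 ≅ 0


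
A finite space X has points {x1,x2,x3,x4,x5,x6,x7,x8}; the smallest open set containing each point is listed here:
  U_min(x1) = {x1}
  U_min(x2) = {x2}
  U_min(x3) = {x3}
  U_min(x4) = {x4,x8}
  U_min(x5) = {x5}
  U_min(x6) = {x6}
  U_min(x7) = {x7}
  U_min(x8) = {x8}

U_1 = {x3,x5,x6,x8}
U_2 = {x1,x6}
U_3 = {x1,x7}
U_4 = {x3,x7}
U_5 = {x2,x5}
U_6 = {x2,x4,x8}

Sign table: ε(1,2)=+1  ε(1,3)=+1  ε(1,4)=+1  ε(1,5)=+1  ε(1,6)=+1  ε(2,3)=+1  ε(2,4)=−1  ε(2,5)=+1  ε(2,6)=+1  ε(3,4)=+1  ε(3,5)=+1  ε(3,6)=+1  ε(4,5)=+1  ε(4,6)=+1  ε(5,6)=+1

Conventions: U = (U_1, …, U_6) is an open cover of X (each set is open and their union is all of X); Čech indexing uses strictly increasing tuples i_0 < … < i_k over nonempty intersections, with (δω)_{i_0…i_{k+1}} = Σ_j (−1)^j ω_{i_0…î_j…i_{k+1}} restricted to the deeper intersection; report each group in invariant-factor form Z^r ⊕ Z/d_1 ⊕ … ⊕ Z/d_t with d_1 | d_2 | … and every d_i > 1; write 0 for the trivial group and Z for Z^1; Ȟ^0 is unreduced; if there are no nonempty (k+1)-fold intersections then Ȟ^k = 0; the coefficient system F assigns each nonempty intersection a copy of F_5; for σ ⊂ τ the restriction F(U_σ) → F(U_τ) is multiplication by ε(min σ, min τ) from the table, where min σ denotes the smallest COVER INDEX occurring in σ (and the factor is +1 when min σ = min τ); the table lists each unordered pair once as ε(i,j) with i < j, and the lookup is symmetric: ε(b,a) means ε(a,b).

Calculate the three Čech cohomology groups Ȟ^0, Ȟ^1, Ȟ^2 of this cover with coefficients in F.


nerve of the cover:
  U12={x6} U14={x3} U15={x5} U16={x8} U23={x1} U34={x7} U56={x2}
C dims 6,7; δ0: rk_F5 5
Ȟ^0 = (6 − 5) − 0 = 1, so Ȟ^0 ≅ Z/5
Ȟ^1 = (7 − 0) − 5 = 2, so Ȟ^1 ≅ Z/5 ⊕ Z/5
Ȟ^2 = (0 − 0) − 0 = 0, so Ȟ^2 ≅ 0

Ȟ^0 ≅ Z/5, Ȟ^1 ≅ Z/5 ⊕ Z/5, Ȟ^2 ≅ 0


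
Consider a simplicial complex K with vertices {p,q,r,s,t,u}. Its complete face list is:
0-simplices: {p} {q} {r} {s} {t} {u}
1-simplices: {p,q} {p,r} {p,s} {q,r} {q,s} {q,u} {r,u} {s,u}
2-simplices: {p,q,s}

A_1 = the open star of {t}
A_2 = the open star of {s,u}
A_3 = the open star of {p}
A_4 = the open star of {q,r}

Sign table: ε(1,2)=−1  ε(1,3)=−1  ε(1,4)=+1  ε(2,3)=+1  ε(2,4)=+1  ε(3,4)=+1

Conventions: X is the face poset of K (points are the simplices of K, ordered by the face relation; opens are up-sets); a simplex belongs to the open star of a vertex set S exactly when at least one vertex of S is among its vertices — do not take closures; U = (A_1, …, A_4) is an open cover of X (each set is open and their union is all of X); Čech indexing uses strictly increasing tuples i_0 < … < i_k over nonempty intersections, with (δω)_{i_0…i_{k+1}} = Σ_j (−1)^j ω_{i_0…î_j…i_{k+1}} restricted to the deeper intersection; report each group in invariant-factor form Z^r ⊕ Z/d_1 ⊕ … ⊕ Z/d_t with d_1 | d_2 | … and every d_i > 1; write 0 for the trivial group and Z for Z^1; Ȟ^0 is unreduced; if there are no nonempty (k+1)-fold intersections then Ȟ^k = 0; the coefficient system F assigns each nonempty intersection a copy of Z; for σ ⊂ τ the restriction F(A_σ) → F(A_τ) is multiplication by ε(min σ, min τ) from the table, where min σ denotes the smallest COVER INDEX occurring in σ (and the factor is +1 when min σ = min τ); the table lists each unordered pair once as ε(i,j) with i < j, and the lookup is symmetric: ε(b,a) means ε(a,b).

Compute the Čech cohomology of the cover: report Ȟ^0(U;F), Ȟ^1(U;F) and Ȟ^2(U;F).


Ȟ^0(U;F) ≅ Z^2,  Ȟ^1(U;F) ≅ 0,  Ȟ^2(U;F) ≅ 0

intersection data:
  A1={{t}} A2={{s},{u},{p,s},{q,s},{q,u},{r,u},{s,u},{p,q,s}} A3={{p},{p,q},{p,r},{p,s},{p,q,s}} A4={{q},{r},{p,q},{p,r},{q,r},{q,s},{q,u},{r,u},{p,q,s}}
  A23={{p,s},{p,q,s}} A24={{q,s},{q,u},{r,u},{p,q,s}} A34={{p,q},{p,r},{p,q,s}}
  A234={{p,q,s}}
C dims 4,3,1; δ0: rk 2, SNF 1^2; δ1: rk 1, SNF 1^1
Ȟ^0 = (4 − 2) − 0 = 2, so Ȟ^0 ≅ Z^2
Ȟ^1 = (3 − 1) − 2 = 0, so Ȟ^1 ≅ 0
Ȟ^2 = (1 − 0) − 1 = 0, so Ȟ^2 ≅ 0


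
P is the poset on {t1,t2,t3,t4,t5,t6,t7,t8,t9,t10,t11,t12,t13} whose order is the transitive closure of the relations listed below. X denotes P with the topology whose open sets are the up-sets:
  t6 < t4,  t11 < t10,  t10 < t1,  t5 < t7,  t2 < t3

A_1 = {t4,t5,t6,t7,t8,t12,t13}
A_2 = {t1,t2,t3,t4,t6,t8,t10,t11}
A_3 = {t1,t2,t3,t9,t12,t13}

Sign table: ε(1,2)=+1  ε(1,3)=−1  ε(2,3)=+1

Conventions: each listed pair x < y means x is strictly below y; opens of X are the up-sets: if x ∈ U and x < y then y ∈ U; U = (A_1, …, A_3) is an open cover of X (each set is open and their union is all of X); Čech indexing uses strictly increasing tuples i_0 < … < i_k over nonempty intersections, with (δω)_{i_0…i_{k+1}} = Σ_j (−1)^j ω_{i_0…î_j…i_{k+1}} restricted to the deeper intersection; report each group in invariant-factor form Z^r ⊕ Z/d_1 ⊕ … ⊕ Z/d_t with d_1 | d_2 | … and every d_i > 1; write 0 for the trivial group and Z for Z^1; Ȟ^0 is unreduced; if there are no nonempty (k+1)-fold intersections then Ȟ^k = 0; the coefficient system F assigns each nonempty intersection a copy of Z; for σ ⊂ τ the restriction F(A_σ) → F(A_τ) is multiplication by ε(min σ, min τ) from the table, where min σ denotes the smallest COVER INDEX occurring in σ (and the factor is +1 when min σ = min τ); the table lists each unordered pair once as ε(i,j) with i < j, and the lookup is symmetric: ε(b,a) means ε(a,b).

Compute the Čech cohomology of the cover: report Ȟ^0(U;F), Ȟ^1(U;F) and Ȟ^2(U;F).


intersection data:
  A12={t4,t6,t8} A13={t12,t13} A23={t1,t2,t3}
C dims 3,3; δ0: rk 3, SNF 1^2·2
Ȟ^0 = (3 − 3) − 0 = 0, so Ȟ^0 ≅ 0
Ȟ^1 = (3 − 0) − 3 = 0 plus torsion [2], so Ȟ^1 ≅ Z/2
Ȟ^2 = (0 − 0) − 0 = 0, so Ȟ^2 ≅ 0

Ȟ^0(U;F) ≅ 0, Ȟ^1(U;F) ≅ Z/2, Ȟ^2(U;F) ≅ 0
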